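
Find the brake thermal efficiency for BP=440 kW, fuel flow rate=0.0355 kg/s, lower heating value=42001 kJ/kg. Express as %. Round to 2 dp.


eta_BTE = (BP / (mf * LHV)) * 100
Denominator = 0.0355 * 42001 = 1491.0355 kW
eta_BTE = (440 / 1491.0355) * 100 = 29.51%


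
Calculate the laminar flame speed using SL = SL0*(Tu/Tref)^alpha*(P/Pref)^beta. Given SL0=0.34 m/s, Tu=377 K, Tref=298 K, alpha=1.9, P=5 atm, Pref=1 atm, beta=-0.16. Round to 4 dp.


SL = SL0 * (Tu/Tref)^alpha * (P/Pref)^beta
T ratio = 377/298 = 1.26510067
(T ratio)^alpha = 1.26510067^1.9 = 1.563283
(P/Pref)^beta = 5^(-0.16) = 0.772974
SL = 0.34 * 1.563283 * 0.772974 = 0.4108 m/s


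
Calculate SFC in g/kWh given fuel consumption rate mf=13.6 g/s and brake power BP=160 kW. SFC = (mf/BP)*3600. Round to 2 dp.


SFC = (mf / BP) * 3600
Rate = 13.6 / 160 = 0.085000 g/(s*kW)
SFC = 0.085000 * 3600 = 306.00 g/kWh


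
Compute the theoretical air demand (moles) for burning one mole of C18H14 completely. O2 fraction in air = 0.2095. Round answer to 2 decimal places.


Balanced combustion: C18H14 + 21.5 O2 -> 18 CO2 + 7 H2O
O2 needed = C + H/4 = 18 + 14/4 = 21.50 moles
Air moles = O2 / 0.2095 = 21.50 / 0.2095 = 102.63 moles air


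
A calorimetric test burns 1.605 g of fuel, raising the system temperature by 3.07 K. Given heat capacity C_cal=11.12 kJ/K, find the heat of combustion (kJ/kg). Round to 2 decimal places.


Hc = C_cal * delta_T / m_fuel
Q_released = 11.12 * 3.07 = 34.1384 kJ
m_fuel = 1.605 g = 1.605/1000 kg = 0.001605 kg
Hc = 34.1384 / 0.001605 = 21270.03 kJ/kg


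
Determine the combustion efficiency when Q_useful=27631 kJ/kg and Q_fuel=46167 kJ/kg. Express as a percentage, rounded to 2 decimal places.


Efficiency = (Q_useful / Q_fuel) * 100
Efficiency = (27631 / 46167) * 100
Efficiency = 0.5985 * 100 = 59.85%


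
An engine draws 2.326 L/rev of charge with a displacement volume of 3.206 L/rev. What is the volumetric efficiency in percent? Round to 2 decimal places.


eta_v = (V_actual / V_disp) * 100
Ratio = 2.326 / 3.206 = 0.7255
eta_v = 0.7255 * 100 = 72.55%


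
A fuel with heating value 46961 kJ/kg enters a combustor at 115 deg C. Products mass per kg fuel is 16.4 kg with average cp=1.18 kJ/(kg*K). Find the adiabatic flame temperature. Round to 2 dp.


T_ad = T_in + Hc / (m_p * cp)
Denominator = 16.4 * 1.18 = 19.3520
Temperature rise = 46961 / 19.3520 = 2426.67 K
T_ad = 115 + 2426.67 = 2541.67 deg C


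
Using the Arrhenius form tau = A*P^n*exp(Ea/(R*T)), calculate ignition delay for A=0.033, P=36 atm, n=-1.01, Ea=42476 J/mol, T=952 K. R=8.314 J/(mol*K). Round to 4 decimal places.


tau = A * P^n * exp(Ea/(R*T))
P^n = 36^(-1.01) = 0.02679998
Ea/(R*T) = 42476/(8.314*952) = 5.366568
exp(Ea/(R*T)) = 214.126740
tau = 0.033 * 0.02679998 * 214.126740 = 0.1894 ms


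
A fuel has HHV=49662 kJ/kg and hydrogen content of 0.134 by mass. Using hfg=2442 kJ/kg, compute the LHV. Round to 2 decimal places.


LHV = HHV - hfg * 9 * H
Water correction = 2442 * 9 * 0.134 = 2945.052 kJ/kg
LHV = 49662 - 2945.052 = 46716.95 kJ/kg


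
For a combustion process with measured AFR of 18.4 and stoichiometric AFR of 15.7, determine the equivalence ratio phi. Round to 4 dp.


phi = AFR_stoich / AFR_actual
phi = 15.7 / 18.4 = 0.8533


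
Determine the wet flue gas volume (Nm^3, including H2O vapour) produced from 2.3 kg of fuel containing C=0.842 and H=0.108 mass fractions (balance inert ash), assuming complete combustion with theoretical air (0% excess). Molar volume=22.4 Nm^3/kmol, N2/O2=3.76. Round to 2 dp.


Per kg fuel: CO2 = (C/12 kmol)*22.4 = (0.842/12)*22.4 = 1.57173 Nm^3
Per kg fuel: H2O = (H/2 kmol)*22.4 = (0.108/2)*22.4 = 1.20960 Nm^3
O2 needed per kg fuel = C/12 + H/4 = 0.842/12 + 0.108/4 = 0.09716667 kmol
Per kg fuel: N2 = O2*3.76*22.4 = 0.09716667*3.76*22.4 = 8.18377 Nm^3
Total per kg = 1.57173 + 1.20960 + 8.18377 = 10.96510 Nm^3
Total = 10.96510 * 2.3 = 25.22 Nm^3


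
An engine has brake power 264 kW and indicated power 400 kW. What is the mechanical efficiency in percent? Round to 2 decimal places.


eta_mech = (BP / IP) * 100
Ratio = 264 / 400 = 0.6600
eta_mech = 0.6600 * 100 = 66.00%


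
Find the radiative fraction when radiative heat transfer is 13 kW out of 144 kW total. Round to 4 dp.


f_rad = Q_rad / Q_total
f_rad = 13 / 144 = 0.0903


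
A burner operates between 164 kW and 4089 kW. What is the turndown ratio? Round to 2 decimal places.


TDR = Q_max / Q_min
TDR = 4089 / 164 = 24.93


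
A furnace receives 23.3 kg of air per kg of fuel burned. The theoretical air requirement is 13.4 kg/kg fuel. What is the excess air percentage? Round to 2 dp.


Excess air = actual - stoichiometric = 23.3 - 13.4 = 9.90 kg/kg fuel
Excess air % = (excess / stoich) * 100 = (9.90 / 13.4) * 100 = 73.88%


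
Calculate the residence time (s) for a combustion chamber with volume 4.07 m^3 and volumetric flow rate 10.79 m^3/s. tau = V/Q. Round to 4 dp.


tau = V / Q_flow
tau = 4.07 / 10.79 = 0.3772 s


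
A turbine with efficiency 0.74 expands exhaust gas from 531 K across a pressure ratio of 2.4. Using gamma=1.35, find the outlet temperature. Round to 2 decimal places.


T_out = T_in * (1 - eta * (1 - PR^(-(gamma-1)/gamma)))
Exponent = -(1.35-1)/1.35 = -0.25925926
PR^exp = 2.4^(-0.25925926) = 0.79694200
Factor = 1 - 0.74*(1 - 0.79694200) = 0.84973708
T_out = 531 * 0.84973708 = 451.21 K


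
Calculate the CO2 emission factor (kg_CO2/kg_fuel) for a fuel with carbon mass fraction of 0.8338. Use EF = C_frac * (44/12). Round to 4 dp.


EF = C_frac * (M_CO2 / M_C)
EF = 0.8338 * (44/12)
EF = 0.8338 * 3.666667 = 3.0573 kg_CO2/kg_fuel


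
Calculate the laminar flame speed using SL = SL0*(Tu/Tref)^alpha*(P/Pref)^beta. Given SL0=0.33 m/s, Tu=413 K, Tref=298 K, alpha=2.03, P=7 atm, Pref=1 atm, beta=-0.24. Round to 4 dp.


SL = SL0 * (Tu/Tref)^alpha * (P/Pref)^beta
T ratio = 413/298 = 1.38590604
(T ratio)^alpha = 1.38590604^2.03 = 1.939633
(P/Pref)^beta = 7^(-0.24) = 0.626869
SL = 0.33 * 1.939633 * 0.626869 = 0.4012 m/s


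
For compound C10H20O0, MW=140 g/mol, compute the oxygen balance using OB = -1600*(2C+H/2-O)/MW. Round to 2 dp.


OB = -1600 * (2C + H/2 - O) / MW
Inner = 2*10 + 20/2 - 0 = 30.00
OB = -1600 * 30.00 / 140 = -342.86%


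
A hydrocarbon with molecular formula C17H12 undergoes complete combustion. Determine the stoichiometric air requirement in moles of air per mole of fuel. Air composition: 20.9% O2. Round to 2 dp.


Balanced combustion: C17H12 + 20 O2 -> 17 CO2 + 6 H2O
O2 needed = C + H/4 = 17 + 12/4 = 20.00 moles
Air moles = O2 / 0.209 = 20.00 / 0.209 = 95.69 moles air


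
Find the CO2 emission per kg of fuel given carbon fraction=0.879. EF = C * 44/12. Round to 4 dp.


EF = C_frac * (M_CO2 / M_C)
EF = 0.879 * (44/12)
EF = 0.879 * 3.666667 = 3.2230 kg_CO2/kg_fuel


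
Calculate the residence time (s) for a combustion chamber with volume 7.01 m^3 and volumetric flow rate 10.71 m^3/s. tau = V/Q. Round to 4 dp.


tau = V / Q_flow
tau = 7.01 / 10.71 = 0.6545 s


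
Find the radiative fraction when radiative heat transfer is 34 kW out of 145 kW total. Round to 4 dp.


f_rad = Q_rad / Q_total
f_rad = 34 / 145 = 0.2345


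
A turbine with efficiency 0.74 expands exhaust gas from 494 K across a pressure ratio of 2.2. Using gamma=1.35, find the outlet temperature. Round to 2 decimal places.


T_out = T_in * (1 - eta * (1 - PR^(-(gamma-1)/gamma)))
Exponent = -(1.35-1)/1.35 = -0.25925926
PR^exp = 2.2^(-0.25925926) = 0.81512413
Factor = 1 - 0.74*(1 - 0.81512413) = 0.86319186
T_out = 494 * 0.86319186 = 426.42 K


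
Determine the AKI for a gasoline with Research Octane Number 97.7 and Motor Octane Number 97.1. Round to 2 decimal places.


AKI = (RON + MON) / 2
AKI = (97.7 + 97.1) / 2
AKI = 194.8 / 2 = 97.40


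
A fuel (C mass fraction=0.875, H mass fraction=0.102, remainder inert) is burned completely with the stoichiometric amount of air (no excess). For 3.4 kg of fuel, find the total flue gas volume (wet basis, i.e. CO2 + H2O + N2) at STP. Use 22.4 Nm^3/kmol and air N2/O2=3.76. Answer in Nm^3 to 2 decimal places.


Per kg fuel: CO2 = (C/12 kmol)*22.4 = (0.875/12)*22.4 = 1.63333 Nm^3
Per kg fuel: H2O = (H/2 kmol)*22.4 = (0.102/2)*22.4 = 1.14240 Nm^3
O2 needed per kg fuel = C/12 + H/4 = 0.875/12 + 0.102/4 = 0.09841667 kmol
Per kg fuel: N2 = O2*3.76*22.4 = 0.09841667*3.76*22.4 = 8.28905 Nm^3
Total per kg = 1.63333 + 1.14240 + 8.28905 = 11.06478 Nm^3
Total = 11.06478 * 3.4 = 37.62 Nm^3


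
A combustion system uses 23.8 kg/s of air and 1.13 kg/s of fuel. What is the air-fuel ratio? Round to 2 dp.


AFR = m_air / m_fuel
AFR = 23.8 / 1.13 = 21.06


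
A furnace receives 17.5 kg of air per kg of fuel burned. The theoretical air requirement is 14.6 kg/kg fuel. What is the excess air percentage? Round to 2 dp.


Excess air = actual - stoichiometric = 17.5 - 14.6 = 2.90 kg/kg fuel
Excess air % = (excess / stoich) * 100 = (2.90 / 14.6) * 100 = 19.86%


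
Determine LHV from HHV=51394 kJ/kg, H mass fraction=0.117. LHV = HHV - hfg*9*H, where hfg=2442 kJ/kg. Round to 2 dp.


LHV = HHV - hfg * 9 * H
Water correction = 2442 * 9 * 0.117 = 2571.426 kJ/kg
LHV = 51394 - 2571.426 = 48822.57 kJ/kg


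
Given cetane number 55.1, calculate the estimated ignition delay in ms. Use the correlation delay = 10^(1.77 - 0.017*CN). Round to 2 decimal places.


delay = 10^(1.77 - 0.017*CN)
Exponent = 1.77 - 0.017*55.1 = 0.8333
delay = 10^0.8333 = 6.81 ms


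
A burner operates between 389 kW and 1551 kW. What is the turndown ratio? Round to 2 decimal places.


TDR = Q_max / Q_min
TDR = 1551 / 389 = 3.99


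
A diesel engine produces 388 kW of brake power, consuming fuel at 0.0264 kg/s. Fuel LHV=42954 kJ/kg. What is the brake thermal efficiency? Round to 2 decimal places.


eta_BTE = (BP / (mf * LHV)) * 100
Denominator = 0.0264 * 42954 = 1133.9856 kW
eta_BTE = (388 / 1133.9856) * 100 = 34.22%


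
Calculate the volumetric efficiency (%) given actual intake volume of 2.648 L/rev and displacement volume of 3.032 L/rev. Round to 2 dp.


eta_v = (V_actual / V_disp) * 100
Ratio = 2.648 / 3.032 = 0.8734
eta_v = 0.8734 * 100 = 87.34%


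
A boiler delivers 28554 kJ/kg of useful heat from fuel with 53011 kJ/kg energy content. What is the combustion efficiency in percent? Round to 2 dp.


Efficiency = (Q_useful / Q_fuel) * 100
Efficiency = (28554 / 53011) * 100
Efficiency = 0.5386 * 100 = 53.86%


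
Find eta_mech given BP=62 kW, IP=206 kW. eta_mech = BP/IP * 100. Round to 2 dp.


eta_mech = (BP / IP) * 100
Ratio = 62 / 206 = 0.3010
eta_mech = 0.3010 * 100 = 30.10%


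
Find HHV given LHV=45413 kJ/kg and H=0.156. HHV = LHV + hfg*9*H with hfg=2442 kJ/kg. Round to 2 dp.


HHV = LHV + hfg * 9 * H
Water addition = 2442 * 9 * 0.156 = 3428.568 kJ/kg
HHV = 45413 + 3428.568 = 48841.57 kJ/kg


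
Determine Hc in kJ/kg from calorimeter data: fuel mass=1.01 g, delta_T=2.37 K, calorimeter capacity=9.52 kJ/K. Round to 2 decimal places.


Hc = C_cal * delta_T / m_fuel
Q_released = 9.52 * 2.37 = 22.5624 kJ
m_fuel = 1.01 g = 1.01/1000 kg = 0.001010 kg
Hc = 22.5624 / 0.001010 = 22339.01 kJ/kg


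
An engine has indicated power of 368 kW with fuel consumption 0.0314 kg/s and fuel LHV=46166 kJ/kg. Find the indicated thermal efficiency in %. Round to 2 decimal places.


eta_ith = (IP / (mf * LHV)) * 100
Denominator = 0.0314 * 46166 = 1449.6124 kW
eta_ith = (368 / 1449.6124) * 100 = 25.39%


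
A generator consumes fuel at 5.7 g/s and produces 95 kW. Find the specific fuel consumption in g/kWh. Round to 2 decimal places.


SFC = (mf / BP) * 3600
Rate = 5.7 / 95 = 0.060000 g/(s*kW)
SFC = 0.060000 * 3600 = 216.00 g/kWh


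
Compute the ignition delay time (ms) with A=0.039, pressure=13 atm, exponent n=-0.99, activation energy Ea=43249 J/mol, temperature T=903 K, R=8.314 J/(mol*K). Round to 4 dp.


tau = A * P^n * exp(Ea/(R*T))
P^n = 13^(-0.99) = 0.07892164
Ea/(R*T) = 43249/(8.314*903) = 5.760740
exp(Ea/(R*T)) = 317.583359
tau = 0.039 * 0.07892164 * 317.583359 = 0.9775 ms


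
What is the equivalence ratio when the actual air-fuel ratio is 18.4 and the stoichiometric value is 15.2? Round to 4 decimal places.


phi = AFR_stoich / AFR_actual
phi = 15.2 / 18.4 = 0.8261


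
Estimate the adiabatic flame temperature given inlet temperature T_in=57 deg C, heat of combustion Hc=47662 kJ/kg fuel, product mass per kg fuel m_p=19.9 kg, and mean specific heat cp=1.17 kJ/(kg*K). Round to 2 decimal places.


T_ad = T_in + Hc / (m_p * cp)
Denominator = 19.9 * 1.17 = 23.2830
Temperature rise = 47662 / 23.2830 = 2047.07 K
T_ad = 57 + 2047.07 = 2104.07 deg C


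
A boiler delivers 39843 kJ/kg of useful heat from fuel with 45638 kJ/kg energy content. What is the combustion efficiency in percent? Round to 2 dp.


Efficiency = (Q_useful / Q_fuel) * 100
Efficiency = (39843 / 45638) * 100
Efficiency = 0.8730 * 100 = 87.30%


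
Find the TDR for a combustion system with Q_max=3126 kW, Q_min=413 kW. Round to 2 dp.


TDR = Q_max / Q_min
TDR = 3126 / 413 = 7.57


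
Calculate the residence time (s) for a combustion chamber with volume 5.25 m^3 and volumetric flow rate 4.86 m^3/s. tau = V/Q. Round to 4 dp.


tau = V / Q_flow
tau = 5.25 / 4.86 = 1.0802 s


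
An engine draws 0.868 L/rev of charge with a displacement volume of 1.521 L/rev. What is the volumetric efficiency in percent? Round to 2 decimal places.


eta_v = (V_actual / V_disp) * 100
Ratio = 0.868 / 1.521 = 0.5707
eta_v = 0.5707 * 100 = 57.07%


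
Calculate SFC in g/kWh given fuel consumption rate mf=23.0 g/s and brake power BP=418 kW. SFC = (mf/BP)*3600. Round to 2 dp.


SFC = (mf / BP) * 3600
Rate = 23.0 / 418 = 0.055024 g/(s*kW)
SFC = 0.055024 * 3600 = 198.09 g/kWh


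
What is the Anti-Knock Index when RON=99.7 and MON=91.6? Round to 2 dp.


AKI = (RON + MON) / 2
AKI = (99.7 + 91.6) / 2
AKI = 191.3 / 2 = 95.65


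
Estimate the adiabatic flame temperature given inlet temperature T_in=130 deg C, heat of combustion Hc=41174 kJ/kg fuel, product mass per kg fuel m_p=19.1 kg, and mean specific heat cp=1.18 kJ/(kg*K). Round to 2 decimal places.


T_ad = T_in + Hc / (m_p * cp)
Denominator = 19.1 * 1.18 = 22.5380
Temperature rise = 41174 / 22.5380 = 1826.87 K
T_ad = 130 + 1826.87 = 1956.87 deg C


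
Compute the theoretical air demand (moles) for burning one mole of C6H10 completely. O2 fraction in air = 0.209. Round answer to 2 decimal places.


Balanced combustion: C6H10 + 8.5 O2 -> 6 CO2 + 5 H2O
O2 needed = C + H/4 = 6 + 10/4 = 8.50 moles
Air moles = O2 / 0.209 = 8.50 / 0.209 = 40.67 moles air


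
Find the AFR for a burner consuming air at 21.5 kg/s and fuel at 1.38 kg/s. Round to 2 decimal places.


AFR = m_air / m_fuel
AFR = 21.5 / 1.38 = 15.58


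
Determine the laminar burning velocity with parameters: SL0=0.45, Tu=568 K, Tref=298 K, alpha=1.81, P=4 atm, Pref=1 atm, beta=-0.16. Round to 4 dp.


SL = SL0 * (Tu/Tref)^alpha * (P/Pref)^beta
T ratio = 568/298 = 1.90604027
(T ratio)^alpha = 1.90604027^1.81 = 3.213950
(P/Pref)^beta = 4^(-0.16) = 0.801070
SL = 0.45 * 3.213950 * 0.801070 = 1.1586 m/s


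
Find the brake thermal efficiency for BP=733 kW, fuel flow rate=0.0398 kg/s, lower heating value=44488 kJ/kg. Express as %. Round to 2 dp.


eta_BTE = (BP / (mf * LHV)) * 100
Denominator = 0.0398 * 44488 = 1770.6224 kW
eta_BTE = (733 / 1770.6224) * 100 = 41.40%


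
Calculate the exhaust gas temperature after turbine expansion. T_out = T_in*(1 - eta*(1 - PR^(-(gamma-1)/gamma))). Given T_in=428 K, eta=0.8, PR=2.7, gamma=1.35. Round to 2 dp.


T_out = T_in * (1 - eta * (1 - PR^(-(gamma-1)/gamma)))
Exponent = -(1.35-1)/1.35 = -0.25925926
PR^exp = 2.7^(-0.25925926) = 0.77297411
Factor = 1 - 0.8*(1 - 0.77297411) = 0.81837929
T_out = 428 * 0.81837929 = 350.27 K


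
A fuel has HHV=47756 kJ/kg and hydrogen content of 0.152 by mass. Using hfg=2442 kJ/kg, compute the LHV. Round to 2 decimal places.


LHV = HHV - hfg * 9 * H
Water correction = 2442 * 9 * 0.152 = 3340.656 kJ/kg
LHV = 47756 - 3340.656 = 44415.34 kJ/kg


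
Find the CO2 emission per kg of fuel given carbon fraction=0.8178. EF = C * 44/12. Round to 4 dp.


EF = C_frac * (M_CO2 / M_C)
EF = 0.8178 * (44/12)
EF = 0.8178 * 3.666667 = 2.9986 kg_CO2/kg_fuel


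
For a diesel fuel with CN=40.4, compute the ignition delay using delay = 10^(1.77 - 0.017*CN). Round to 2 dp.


delay = 10^(1.77 - 0.017*CN)
Exponent = 1.77 - 0.017*40.4 = 1.0832
delay = 10^1.0832 = 12.11 ms


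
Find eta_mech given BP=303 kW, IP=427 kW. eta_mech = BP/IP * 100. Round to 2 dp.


eta_mech = (BP / IP) * 100
Ratio = 303 / 427 = 0.7096
eta_mech = 0.7096 * 100 = 70.96%


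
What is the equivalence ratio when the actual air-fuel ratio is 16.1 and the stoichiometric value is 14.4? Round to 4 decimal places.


phi = AFR_stoich / AFR_actual
phi = 14.4 / 16.1 = 0.8944


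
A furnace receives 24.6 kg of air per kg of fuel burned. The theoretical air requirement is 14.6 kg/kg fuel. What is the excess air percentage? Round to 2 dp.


Excess air = actual - stoichiometric = 24.6 - 14.6 = 10.00 kg/kg fuel
Excess air % = (excess / stoich) * 100 = (10.00 / 14.6) * 100 = 68.49%


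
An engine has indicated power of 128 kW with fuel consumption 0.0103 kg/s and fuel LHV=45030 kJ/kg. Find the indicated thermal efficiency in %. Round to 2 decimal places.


eta_ith = (IP / (mf * LHV)) * 100
Denominator = 0.0103 * 45030 = 463.8090 kW
eta_ith = (128 / 463.8090) * 100 = 27.60%


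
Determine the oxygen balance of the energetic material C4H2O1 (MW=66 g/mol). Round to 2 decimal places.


OB = -1600 * (2C + H/2 - O) / MW
Inner = 2*4 + 2/2 - 1 = 8.00
OB = -1600 * 8.00 / 66 = -193.94%


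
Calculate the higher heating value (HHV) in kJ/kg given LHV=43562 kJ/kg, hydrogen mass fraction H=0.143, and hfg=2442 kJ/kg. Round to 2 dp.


HHV = LHV + hfg * 9 * H
Water addition = 2442 * 9 * 0.143 = 3142.854 kJ/kg
HHV = 43562 + 3142.854 = 46704.85 kJ/kg


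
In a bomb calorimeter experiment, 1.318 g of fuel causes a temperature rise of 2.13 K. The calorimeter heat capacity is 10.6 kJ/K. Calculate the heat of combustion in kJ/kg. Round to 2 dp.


Hc = C_cal * delta_T / m_fuel
Q_released = 10.6 * 2.13 = 22.5780 kJ
m_fuel = 1.318 g = 1.318/1000 kg = 0.001318 kg
Hc = 22.5780 / 0.001318 = 17130.50 kJ/kg


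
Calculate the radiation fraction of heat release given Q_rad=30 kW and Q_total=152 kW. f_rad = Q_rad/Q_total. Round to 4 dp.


f_rad = Q_rad / Q_total
f_rad = 30 / 152 = 0.1974


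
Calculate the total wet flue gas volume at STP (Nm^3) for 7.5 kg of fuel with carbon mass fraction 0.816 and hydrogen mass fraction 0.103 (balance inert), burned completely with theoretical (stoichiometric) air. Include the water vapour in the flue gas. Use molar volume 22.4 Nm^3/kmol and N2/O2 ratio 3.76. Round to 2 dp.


Per kg fuel: CO2 = (C/12 kmol)*22.4 = (0.816/12)*22.4 = 1.52320 Nm^3
Per kg fuel: H2O = (H/2 kmol)*22.4 = (0.103/2)*22.4 = 1.15360 Nm^3
O2 needed per kg fuel = C/12 + H/4 = 0.816/12 + 0.103/4 = 0.09375000 kmol
Per kg fuel: N2 = O2*3.76*22.4 = 0.09375000*3.76*22.4 = 7.89600 Nm^3
Total per kg = 1.52320 + 1.15360 + 7.89600 = 10.57280 Nm^3
Total = 10.57280 * 7.5 = 79.30 Nm^3


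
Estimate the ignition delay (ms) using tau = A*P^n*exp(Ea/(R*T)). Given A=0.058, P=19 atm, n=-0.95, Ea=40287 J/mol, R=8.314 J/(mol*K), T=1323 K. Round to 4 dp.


tau = A * P^n * exp(Ea/(R*T))
P^n = 19^(-0.95) = 0.06097953
Ea/(R*T) = 40287/(8.314*1323) = 3.662647
exp(Ea/(R*T)) = 38.964345
tau = 0.058 * 0.06097953 * 38.964345 = 0.1378 ms


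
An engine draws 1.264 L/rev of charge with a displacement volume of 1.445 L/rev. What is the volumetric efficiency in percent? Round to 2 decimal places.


eta_v = (V_actual / V_disp) * 100
Ratio = 1.264 / 1.445 = 0.8747
eta_v = 0.8747 * 100 = 87.47%


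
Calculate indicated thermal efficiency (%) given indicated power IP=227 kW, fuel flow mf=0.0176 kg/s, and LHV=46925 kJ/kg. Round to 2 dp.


eta_ith = (IP / (mf * LHV)) * 100
Denominator = 0.0176 * 46925 = 825.8800 kW
eta_ith = (227 / 825.8800) * 100 = 27.49%


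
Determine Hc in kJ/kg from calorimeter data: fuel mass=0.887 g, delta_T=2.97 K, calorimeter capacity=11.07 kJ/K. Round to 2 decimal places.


Hc = C_cal * delta_T / m_fuel
Q_released = 11.07 * 2.97 = 32.8779 kJ
m_fuel = 0.887 g = 0.887/1000 kg = 0.000887 kg
Hc = 32.8779 / 0.000887 = 37066.40 kJ/kg


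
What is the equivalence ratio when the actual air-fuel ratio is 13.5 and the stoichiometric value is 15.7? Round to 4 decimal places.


phi = AFR_stoich / AFR_actual
phi = 15.7 / 13.5 = 1.1630


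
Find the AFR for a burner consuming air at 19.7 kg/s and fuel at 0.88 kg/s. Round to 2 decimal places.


AFR = m_air / m_fuel
AFR = 19.7 / 0.88 = 22.39


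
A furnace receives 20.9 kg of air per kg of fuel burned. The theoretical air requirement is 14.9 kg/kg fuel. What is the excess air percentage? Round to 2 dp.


Excess air = actual - stoichiometric = 20.9 - 14.9 = 6.00 kg/kg fuel
Excess air % = (excess / stoich) * 100 = (6.00 / 14.9) * 100 = 40.27%


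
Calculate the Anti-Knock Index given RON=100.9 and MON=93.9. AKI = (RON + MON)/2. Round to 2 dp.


AKI = (RON + MON) / 2
AKI = (100.9 + 93.9) / 2
AKI = 194.8 / 2 = 97.40


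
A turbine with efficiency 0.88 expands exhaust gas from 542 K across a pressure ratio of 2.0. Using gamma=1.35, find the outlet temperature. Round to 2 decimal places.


T_out = T_in * (1 - eta * (1 - PR^(-(gamma-1)/gamma)))
Exponent = -(1.35-1)/1.35 = -0.25925926
PR^exp = 2.0^(-0.25925926) = 0.83551680
Factor = 1 - 0.88*(1 - 0.83551680) = 0.85525478
T_out = 542 * 0.85525478 = 463.55 K


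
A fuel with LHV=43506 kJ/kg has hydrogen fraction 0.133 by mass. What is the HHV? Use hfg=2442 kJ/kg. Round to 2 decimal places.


HHV = LHV + hfg * 9 * H
Water addition = 2442 * 9 * 0.133 = 2923.074 kJ/kg
HHV = 43506 + 2923.074 = 46429.07 kJ/kg


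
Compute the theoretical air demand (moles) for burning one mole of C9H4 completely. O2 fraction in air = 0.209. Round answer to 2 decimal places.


Balanced combustion: C9H4 + 10 O2 -> 9 CO2 + 2 H2O
O2 needed = C + H/4 = 9 + 4/4 = 10.00 moles
Air moles = O2 / 0.209 = 10.00 / 0.209 = 47.85 moles air


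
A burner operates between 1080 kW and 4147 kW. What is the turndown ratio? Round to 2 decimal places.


TDR = Q_max / Q_min
TDR = 4147 / 1080 = 3.84


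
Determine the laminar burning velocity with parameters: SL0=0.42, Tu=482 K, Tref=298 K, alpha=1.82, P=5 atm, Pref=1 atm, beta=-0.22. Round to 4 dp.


SL = SL0 * (Tu/Tref)^alpha * (P/Pref)^beta
T ratio = 482/298 = 1.61744966
(T ratio)^alpha = 1.61744966^1.82 = 2.399231
(P/Pref)^beta = 5^(-0.22) = 0.701821
SL = 0.42 * 2.399231 * 0.701821 = 0.7072 m/s


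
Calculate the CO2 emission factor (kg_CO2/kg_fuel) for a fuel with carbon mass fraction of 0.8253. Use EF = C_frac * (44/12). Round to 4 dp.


EF = C_frac * (M_CO2 / M_C)
EF = 0.8253 * (44/12)
EF = 0.8253 * 3.666667 = 3.0261 kg_CO2/kg_fuel


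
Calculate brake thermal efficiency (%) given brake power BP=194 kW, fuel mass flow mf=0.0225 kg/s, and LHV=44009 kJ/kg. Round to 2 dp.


eta_BTE = (BP / (mf * LHV)) * 100
Denominator = 0.0225 * 44009 = 990.2025 kW
eta_BTE = (194 / 990.2025) * 100 = 19.59%


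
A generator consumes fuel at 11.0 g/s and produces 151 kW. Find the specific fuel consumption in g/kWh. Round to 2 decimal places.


SFC = (mf / BP) * 3600
Rate = 11.0 / 151 = 0.072848 g/(s*kW)
SFC = 0.072848 * 3600 = 262.25 g/kWh


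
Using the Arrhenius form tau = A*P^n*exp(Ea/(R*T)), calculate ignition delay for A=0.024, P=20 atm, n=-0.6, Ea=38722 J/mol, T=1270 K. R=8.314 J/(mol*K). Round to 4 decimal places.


tau = A * P^n * exp(Ea/(R*T))
P^n = 20^(-0.6) = 0.16572270
Ea/(R*T) = 38722/(8.314*1270) = 3.667280
exp(Ea/(R*T)) = 39.145276
tau = 0.024 * 0.16572270 * 39.145276 = 0.1557 ms


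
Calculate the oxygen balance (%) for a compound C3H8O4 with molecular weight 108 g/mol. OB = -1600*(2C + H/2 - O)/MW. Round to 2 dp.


OB = -1600 * (2C + H/2 - O) / MW
Inner = 2*3 + 8/2 - 4 = 6.00
OB = -1600 * 6.00 / 108 = -88.89%


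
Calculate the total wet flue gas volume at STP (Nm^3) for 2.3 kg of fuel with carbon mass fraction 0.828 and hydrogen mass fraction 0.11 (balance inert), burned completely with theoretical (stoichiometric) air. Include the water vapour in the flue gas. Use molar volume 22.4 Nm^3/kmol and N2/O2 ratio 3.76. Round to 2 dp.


Per kg fuel: CO2 = (C/12 kmol)*22.4 = (0.828/12)*22.4 = 1.54560 Nm^3
Per kg fuel: H2O = (H/2 kmol)*22.4 = (0.11/2)*22.4 = 1.23200 Nm^3
O2 needed per kg fuel = C/12 + H/4 = 0.828/12 + 0.11/4 = 0.09650000 kmol
Per kg fuel: N2 = O2*3.76*22.4 = 0.09650000*3.76*22.4 = 8.12762 Nm^3
Total per kg = 1.54560 + 1.23200 + 8.12762 = 10.90522 Nm^3
Total = 10.90522 * 2.3 = 25.08 Nm^3


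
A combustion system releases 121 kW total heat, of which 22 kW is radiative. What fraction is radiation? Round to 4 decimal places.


f_rad = Q_rad / Q_total
f_rad = 22 / 121 = 0.1818


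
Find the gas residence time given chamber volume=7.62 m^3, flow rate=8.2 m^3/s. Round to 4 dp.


tau = V / Q_flow
tau = 7.62 / 8.2 = 0.9293 s


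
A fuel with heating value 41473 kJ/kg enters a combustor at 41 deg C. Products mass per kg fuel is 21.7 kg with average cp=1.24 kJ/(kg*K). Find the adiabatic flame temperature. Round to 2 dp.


T_ad = T_in + Hc / (m_p * cp)
Denominator = 21.7 * 1.24 = 26.9080
Temperature rise = 41473 / 26.9080 = 1541.29 K
T_ad = 41 + 1541.29 = 1582.29 deg C


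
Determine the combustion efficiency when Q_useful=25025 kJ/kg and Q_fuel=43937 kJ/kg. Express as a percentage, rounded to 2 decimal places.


Efficiency = (Q_useful / Q_fuel) * 100
Efficiency = (25025 / 43937) * 100
Efficiency = 0.5696 * 100 = 56.96%


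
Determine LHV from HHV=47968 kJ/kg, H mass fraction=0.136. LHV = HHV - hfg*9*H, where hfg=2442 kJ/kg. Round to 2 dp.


LHV = HHV - hfg * 9 * H
Water correction = 2442 * 9 * 0.136 = 2989.008 kJ/kg
LHV = 47968 - 2989.008 = 44978.99 kJ/kg


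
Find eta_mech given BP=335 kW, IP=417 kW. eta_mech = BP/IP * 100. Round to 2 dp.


eta_mech = (BP / IP) * 100
Ratio = 335 / 417 = 0.8034
eta_mech = 0.8034 * 100 = 80.34%


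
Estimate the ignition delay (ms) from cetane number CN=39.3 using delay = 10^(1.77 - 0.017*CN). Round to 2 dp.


delay = 10^(1.77 - 0.017*CN)
Exponent = 1.77 - 0.017*39.3 = 1.1019
delay = 10^1.1019 = 12.64 ms


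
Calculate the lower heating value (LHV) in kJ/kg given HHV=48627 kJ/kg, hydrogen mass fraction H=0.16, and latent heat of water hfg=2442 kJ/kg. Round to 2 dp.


LHV = HHV - hfg * 9 * H
Water correction = 2442 * 9 * 0.16 = 3516.480 kJ/kg
LHV = 48627 - 3516.480 = 45110.52 kJ/kg


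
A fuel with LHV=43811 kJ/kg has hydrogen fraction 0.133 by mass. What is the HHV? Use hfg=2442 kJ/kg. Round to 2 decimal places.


HHV = LHV + hfg * 9 * H
Water addition = 2442 * 9 * 0.133 = 2923.074 kJ/kg
HHV = 43811 + 2923.074 = 46734.07 kJ/kg


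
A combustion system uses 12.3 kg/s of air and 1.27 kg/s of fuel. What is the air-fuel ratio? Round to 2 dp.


AFR = m_air / m_fuel
AFR = 12.3 / 1.27 = 9.69


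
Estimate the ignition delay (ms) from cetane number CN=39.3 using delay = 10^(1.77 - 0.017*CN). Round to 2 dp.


delay = 10^(1.77 - 0.017*CN)
Exponent = 1.77 - 0.017*39.3 = 1.1019
delay = 10^1.1019 = 12.64 ms


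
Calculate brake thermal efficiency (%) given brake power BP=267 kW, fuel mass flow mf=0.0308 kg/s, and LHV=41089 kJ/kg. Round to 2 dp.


eta_BTE = (BP / (mf * LHV)) * 100
Denominator = 0.0308 * 41089 = 1265.5412 kW
eta_BTE = (267 / 1265.5412) * 100 = 21.10%


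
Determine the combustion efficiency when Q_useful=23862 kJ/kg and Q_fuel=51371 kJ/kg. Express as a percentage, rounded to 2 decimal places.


Efficiency = (Q_useful / Q_fuel) * 100
Efficiency = (23862 / 51371) * 100
Efficiency = 0.4645 * 100 = 46.45%


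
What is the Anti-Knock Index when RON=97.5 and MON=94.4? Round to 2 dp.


AKI = (RON + MON) / 2
AKI = (97.5 + 94.4) / 2
AKI = 191.9 / 2 = 95.95


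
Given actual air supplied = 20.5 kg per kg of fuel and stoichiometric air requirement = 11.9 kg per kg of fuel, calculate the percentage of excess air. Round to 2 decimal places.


Excess air = actual - stoichiometric = 20.5 - 11.9 = 8.60 kg/kg fuel
Excess air % = (excess / stoich) * 100 = (8.60 / 11.9) * 100 = 72.27%


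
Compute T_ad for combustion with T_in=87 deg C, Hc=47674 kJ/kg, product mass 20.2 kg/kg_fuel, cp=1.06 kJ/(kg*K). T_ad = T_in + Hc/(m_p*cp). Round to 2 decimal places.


T_ad = T_in + Hc / (m_p * cp)
Denominator = 20.2 * 1.06 = 21.4120
Temperature rise = 47674 / 21.4120 = 2226.51 K
T_ad = 87 + 2226.51 = 2313.51 deg C


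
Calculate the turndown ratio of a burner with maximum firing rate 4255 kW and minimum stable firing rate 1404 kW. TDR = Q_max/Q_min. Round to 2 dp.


TDR = Q_max / Q_min
TDR = 4255 / 1404 = 3.03


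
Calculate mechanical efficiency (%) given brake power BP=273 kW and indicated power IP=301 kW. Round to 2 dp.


eta_mech = (BP / IP) * 100
Ratio = 273 / 301 = 0.9070
eta_mech = 0.9070 * 100 = 90.70%


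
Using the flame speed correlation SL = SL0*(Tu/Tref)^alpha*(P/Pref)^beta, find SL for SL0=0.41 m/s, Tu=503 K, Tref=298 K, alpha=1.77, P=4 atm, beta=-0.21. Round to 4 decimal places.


SL = SL0 * (Tu/Tref)^alpha * (P/Pref)^beta
T ratio = 503/298 = 1.68791946
(T ratio)^alpha = 1.68791946^1.77 = 2.525879
(P/Pref)^beta = 4^(-0.21) = 0.747425
SL = 0.41 * 2.525879 * 0.747425 = 0.7740 m/s


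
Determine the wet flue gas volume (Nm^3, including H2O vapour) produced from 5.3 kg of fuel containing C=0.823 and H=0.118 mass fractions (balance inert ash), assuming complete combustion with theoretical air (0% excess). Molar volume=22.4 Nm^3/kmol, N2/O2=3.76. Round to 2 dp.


Per kg fuel: CO2 = (C/12 kmol)*22.4 = (0.823/12)*22.4 = 1.53627 Nm^3
Per kg fuel: H2O = (H/2 kmol)*22.4 = (0.118/2)*22.4 = 1.32160 Nm^3
O2 needed per kg fuel = C/12 + H/4 = 0.823/12 + 0.118/4 = 0.09808333 kmol
Per kg fuel: N2 = O2*3.76*22.4 = 0.09808333*3.76*22.4 = 8.26097 Nm^3
Total per kg = 1.53627 + 1.32160 + 8.26097 = 11.11884 Nm^3
Total = 11.11884 * 5.3 = 58.93 Nm^3


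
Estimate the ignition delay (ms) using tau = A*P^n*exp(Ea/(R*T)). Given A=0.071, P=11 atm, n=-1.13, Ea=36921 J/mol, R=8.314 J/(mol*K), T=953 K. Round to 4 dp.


tau = A * P^n * exp(Ea/(R*T))
P^n = 11^(-1.13) = 0.06656199
Ea/(R*T) = 36921/(8.314*953) = 4.659835
exp(Ea/(R*T)) = 105.618649
tau = 0.071 * 0.06656199 * 105.618649 = 0.4991 ms


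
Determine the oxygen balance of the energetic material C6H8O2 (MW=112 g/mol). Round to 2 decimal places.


OB = -1600 * (2C + H/2 - O) / MW
Inner = 2*6 + 8/2 - 2 = 14.00
OB = -1600 * 14.00 / 112 = -200.00%


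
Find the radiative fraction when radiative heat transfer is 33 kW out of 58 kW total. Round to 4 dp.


f_rad = Q_rad / Q_total
f_rad = 33 / 58 = 0.5690


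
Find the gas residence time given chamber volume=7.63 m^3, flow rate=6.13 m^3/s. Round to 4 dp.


tau = V / Q_flow
tau = 7.63 / 6.13 = 1.2447 s


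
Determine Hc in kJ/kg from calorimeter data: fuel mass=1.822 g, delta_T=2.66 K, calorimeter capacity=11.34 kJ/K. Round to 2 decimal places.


Hc = C_cal * delta_T / m_fuel
Q_released = 11.34 * 2.66 = 30.1644 kJ
m_fuel = 1.822 g = 1.822/1000 kg = 0.001822 kg
Hc = 30.1644 / 0.001822 = 16555.65 kJ/kg


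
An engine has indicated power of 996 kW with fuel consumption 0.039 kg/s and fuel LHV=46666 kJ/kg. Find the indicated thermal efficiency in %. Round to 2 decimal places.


eta_ith = (IP / (mf * LHV)) * 100
Denominator = 0.039 * 46666 = 1819.9740 kW
eta_ith = (996 / 1819.9740) * 100 = 54.73%


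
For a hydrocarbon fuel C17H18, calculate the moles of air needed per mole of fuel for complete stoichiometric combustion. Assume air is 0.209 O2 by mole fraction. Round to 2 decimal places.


Balanced combustion: C17H18 + 21.5 O2 -> 17 CO2 + 9 H2O
O2 needed = C + H/4 = 17 + 18/4 = 21.50 moles
Air moles = O2 / 0.209 = 21.50 / 0.209 = 102.87 moles air


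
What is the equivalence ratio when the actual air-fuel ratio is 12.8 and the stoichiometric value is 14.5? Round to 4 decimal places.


phi = AFR_stoich / AFR_actual
phi = 14.5 / 12.8 = 1.1328


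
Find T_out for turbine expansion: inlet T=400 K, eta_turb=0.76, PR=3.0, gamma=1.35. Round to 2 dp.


T_out = T_in * (1 - eta * (1 - PR^(-(gamma-1)/gamma)))
Exponent = -(1.35-1)/1.35 = -0.25925926
PR^exp = 3.0^(-0.25925926) = 0.75214556
Factor = 1 - 0.76*(1 - 0.75214556) = 0.81163063
T_out = 400 * 0.81163063 = 324.65 K


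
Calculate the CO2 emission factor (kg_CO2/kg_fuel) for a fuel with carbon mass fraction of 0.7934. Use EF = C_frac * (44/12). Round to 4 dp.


EF = C_frac * (M_CO2 / M_C)
EF = 0.7934 * (44/12)
EF = 0.7934 * 3.666667 = 2.9091 kg_CO2/kg_fuel


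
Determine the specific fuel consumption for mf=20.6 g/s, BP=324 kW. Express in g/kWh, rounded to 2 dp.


SFC = (mf / BP) * 3600
Rate = 20.6 / 324 = 0.063580 g/(s*kW)
SFC = 0.063580 * 3600 = 228.89 g/kWh


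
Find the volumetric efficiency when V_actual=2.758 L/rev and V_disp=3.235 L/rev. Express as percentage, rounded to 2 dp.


eta_v = (V_actual / V_disp) * 100
Ratio = 2.758 / 3.235 = 0.8526
eta_v = 0.8526 * 100 = 85.26%


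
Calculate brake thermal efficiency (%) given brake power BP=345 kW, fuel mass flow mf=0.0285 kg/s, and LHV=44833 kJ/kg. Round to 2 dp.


eta_BTE = (BP / (mf * LHV)) * 100
Denominator = 0.0285 * 44833 = 1277.7405 kW
eta_BTE = (345 / 1277.7405) * 100 = 27.00%


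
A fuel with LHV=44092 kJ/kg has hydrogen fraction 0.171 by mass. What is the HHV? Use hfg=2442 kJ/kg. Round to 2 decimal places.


HHV = LHV + hfg * 9 * H
Water addition = 2442 * 9 * 0.171 = 3758.238 kJ/kg
HHV = 44092 + 3758.238 = 47850.24 kJ/kg


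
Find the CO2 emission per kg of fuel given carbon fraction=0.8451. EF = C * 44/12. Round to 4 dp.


EF = C_frac * (M_CO2 / M_C)
EF = 0.8451 * (44/12)
EF = 0.8451 * 3.666667 = 3.0987 kg_CO2/kg_fuel


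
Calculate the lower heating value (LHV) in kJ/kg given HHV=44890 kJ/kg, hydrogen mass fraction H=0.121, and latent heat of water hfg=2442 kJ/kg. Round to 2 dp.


LHV = HHV - hfg * 9 * H
Water correction = 2442 * 9 * 0.121 = 2659.338 kJ/kg
LHV = 44890 - 2659.338 = 42230.66 kJ/kg


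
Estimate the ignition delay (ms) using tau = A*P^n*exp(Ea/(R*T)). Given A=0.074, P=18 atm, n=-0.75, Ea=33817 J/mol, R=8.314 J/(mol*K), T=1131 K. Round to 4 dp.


tau = A * P^n * exp(Ea/(R*T))
P^n = 18^(-0.75) = 0.11443151
Ea/(R*T) = 33817/(8.314*1131) = 3.596354
exp(Ea/(R*T)) = 36.465046
tau = 0.074 * 0.11443151 * 36.465046 = 0.3088 ms


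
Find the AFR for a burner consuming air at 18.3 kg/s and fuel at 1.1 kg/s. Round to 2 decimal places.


AFR = m_air / m_fuel
AFR = 18.3 / 1.1 = 16.64


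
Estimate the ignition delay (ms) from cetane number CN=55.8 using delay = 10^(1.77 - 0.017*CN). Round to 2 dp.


delay = 10^(1.77 - 0.017*CN)
Exponent = 1.77 - 0.017*55.8 = 0.8214
delay = 10^0.8214 = 6.63 ms


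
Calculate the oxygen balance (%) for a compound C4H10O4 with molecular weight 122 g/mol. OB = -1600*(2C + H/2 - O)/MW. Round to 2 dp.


OB = -1600 * (2C + H/2 - O) / MW
Inner = 2*4 + 10/2 - 4 = 9.00
OB = -1600 * 9.00 / 122 = -118.03%


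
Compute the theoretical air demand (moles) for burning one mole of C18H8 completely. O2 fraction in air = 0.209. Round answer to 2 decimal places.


Balanced combustion: C18H8 + 20 O2 -> 18 CO2 + 4 H2O
O2 needed = C + H/4 = 18 + 8/4 = 20.00 moles
Air moles = O2 / 0.209 = 20.00 / 0.209 = 95.69 moles air


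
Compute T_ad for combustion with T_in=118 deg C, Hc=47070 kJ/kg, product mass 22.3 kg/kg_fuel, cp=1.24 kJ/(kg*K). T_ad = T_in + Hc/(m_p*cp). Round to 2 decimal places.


T_ad = T_in + Hc / (m_p * cp)
Denominator = 22.3 * 1.24 = 27.6520
Temperature rise = 47070 / 27.6520 = 1702.23 K
T_ad = 118 + 1702.23 = 1820.23 deg C


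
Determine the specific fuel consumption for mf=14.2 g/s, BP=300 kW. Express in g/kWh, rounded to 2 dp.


SFC = (mf / BP) * 3600
Rate = 14.2 / 300 = 0.047333 g/(s*kW)
SFC = 0.047333 * 3600 = 170.40 g/kWh


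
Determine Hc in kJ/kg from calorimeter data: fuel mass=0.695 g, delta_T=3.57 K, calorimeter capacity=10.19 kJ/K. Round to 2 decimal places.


Hc = C_cal * delta_T / m_fuel
Q_released = 10.19 * 3.57 = 36.3783 kJ
m_fuel = 0.695 g = 0.695/1000 kg = 0.000695 kg
Hc = 36.3783 / 0.000695 = 52342.88 kJ/kg


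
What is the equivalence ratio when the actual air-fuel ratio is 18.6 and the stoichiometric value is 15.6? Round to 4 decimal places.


phi = AFR_stoich / AFR_actual
phi = 15.6 / 18.6 = 0.8387


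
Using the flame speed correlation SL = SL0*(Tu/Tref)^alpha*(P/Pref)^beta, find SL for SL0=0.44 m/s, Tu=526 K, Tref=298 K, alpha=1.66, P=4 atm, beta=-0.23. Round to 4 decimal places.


SL = SL0 * (Tu/Tref)^alpha * (P/Pref)^beta
T ratio = 526/298 = 1.76510067
(T ratio)^alpha = 1.76510067^1.66 = 2.568250
(P/Pref)^beta = 4^(-0.23) = 0.726986
SL = 0.44 * 2.568250 * 0.726986 = 0.8215 m/s


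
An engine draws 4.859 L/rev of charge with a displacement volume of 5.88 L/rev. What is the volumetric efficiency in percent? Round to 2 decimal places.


eta_v = (V_actual / V_disp) * 100
Ratio = 4.859 / 5.88 = 0.8264
eta_v = 0.8264 * 100 = 82.64%


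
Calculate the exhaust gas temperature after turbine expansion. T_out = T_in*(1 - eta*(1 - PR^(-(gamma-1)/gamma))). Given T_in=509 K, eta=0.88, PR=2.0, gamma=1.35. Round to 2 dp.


T_out = T_in * (1 - eta * (1 - PR^(-(gamma-1)/gamma)))
Exponent = -(1.35-1)/1.35 = -0.25925926
PR^exp = 2.0^(-0.25925926) = 0.83551680
Factor = 1 - 0.88*(1 - 0.83551680) = 0.85525478
T_out = 509 * 0.85525478 = 435.32 K


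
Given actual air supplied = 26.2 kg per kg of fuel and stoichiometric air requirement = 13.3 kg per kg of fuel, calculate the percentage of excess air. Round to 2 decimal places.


Excess air = actual - stoichiometric = 26.2 - 13.3 = 12.90 kg/kg fuel
Excess air % = (excess / stoich) * 100 = (12.90 / 13.3) * 100 = 96.99%


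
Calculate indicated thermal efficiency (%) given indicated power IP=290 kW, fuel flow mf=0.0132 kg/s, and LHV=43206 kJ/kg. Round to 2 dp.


eta_ith = (IP / (mf * LHV)) * 100
Denominator = 0.0132 * 43206 = 570.3192 kW
eta_ith = (290 / 570.3192) * 100 = 50.85%


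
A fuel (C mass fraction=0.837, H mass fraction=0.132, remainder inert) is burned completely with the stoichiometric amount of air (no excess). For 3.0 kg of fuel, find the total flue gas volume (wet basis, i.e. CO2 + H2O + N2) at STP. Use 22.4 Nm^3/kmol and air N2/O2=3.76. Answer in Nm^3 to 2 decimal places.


Per kg fuel: CO2 = (C/12 kmol)*22.4 = (0.837/12)*22.4 = 1.56240 Nm^3
Per kg fuel: H2O = (H/2 kmol)*22.4 = (0.132/2)*22.4 = 1.47840 Nm^3
O2 needed per kg fuel = C/12 + H/4 = 0.837/12 + 0.132/4 = 0.10275000 kmol
Per kg fuel: N2 = O2*3.76*22.4 = 0.10275000*3.76*22.4 = 8.65402 Nm^3
Total per kg = 1.56240 + 1.47840 + 8.65402 = 11.69482 Nm^3
Total = 11.69482 * 3.0 = 35.08 Nm^3


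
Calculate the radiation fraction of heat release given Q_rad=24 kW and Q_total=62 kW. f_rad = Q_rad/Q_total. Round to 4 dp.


f_rad = Q_rad / Q_total
f_rad = 24 / 62 = 0.3871


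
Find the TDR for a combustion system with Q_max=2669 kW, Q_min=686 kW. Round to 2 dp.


TDR = Q_max / Q_min
TDR = 2669 / 686 = 3.89


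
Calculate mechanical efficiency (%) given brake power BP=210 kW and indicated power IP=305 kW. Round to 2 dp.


eta_mech = (BP / IP) * 100
Ratio = 210 / 305 = 0.6885
eta_mech = 0.6885 * 100 = 68.85%


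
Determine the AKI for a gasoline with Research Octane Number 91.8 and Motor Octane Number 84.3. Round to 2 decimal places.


AKI = (RON + MON) / 2
AKI = (91.8 + 84.3) / 2
AKI = 176.1 / 2 = 88.05


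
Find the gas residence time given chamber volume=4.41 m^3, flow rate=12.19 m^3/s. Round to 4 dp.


tau = V / Q_flow
tau = 4.41 / 12.19 = 0.3618 s
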